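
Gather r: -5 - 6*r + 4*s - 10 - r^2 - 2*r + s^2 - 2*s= -r^2 - 8*r + s^2 + 2*s - 15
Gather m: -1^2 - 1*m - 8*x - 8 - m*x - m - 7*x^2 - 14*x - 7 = m*(-x - 2) - 7*x^2 - 22*x - 16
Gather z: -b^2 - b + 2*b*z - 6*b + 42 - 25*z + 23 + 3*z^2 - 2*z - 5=-b^2 - 7*b + 3*z^2 + z*(2*b - 27) + 60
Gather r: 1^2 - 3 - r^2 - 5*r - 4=-r^2 - 5*r - 6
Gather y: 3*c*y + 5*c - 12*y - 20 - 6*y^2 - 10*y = 5*c - 6*y^2 + y*(3*c - 22) - 20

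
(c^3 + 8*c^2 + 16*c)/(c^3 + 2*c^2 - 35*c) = (c^2 + 8*c + 16)/(c^2 + 2*c - 35)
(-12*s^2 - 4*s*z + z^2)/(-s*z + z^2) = (12*s^2 + 4*s*z - z^2)/(z*(s - z))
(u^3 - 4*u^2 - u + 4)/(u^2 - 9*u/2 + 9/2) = 2*(u^3 - 4*u^2 - u + 4)/(2*u^2 - 9*u + 9)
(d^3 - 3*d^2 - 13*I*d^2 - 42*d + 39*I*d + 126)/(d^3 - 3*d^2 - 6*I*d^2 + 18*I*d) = (d - 7*I)/d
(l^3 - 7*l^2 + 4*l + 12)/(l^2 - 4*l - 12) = (l^2 - l - 2)/(l + 2)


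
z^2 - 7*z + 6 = (z - 6)*(z - 1)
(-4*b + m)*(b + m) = -4*b^2 - 3*b*m + m^2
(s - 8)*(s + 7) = s^2 - s - 56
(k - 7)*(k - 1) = k^2 - 8*k + 7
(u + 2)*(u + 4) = u^2 + 6*u + 8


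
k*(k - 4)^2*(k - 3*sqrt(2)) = k^4 - 8*k^3 - 3*sqrt(2)*k^3 + 16*k^2 + 24*sqrt(2)*k^2 - 48*sqrt(2)*k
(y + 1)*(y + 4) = y^2 + 5*y + 4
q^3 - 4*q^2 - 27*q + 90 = (q - 6)*(q - 3)*(q + 5)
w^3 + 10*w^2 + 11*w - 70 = (w - 2)*(w + 5)*(w + 7)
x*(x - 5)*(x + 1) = x^3 - 4*x^2 - 5*x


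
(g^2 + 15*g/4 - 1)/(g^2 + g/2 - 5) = (4*g^2 + 15*g - 4)/(2*(2*g^2 + g - 10))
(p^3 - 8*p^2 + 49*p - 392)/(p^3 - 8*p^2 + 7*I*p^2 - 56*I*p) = (p - 7*I)/p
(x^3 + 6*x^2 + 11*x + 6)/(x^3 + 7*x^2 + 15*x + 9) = (x + 2)/(x + 3)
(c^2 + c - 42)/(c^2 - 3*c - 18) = (c + 7)/(c + 3)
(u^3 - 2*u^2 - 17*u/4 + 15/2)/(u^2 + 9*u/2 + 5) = (4*u^2 - 16*u + 15)/(2*(2*u + 5))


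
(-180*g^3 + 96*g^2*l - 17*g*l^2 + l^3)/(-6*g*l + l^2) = 30*g^2/l - 11*g + l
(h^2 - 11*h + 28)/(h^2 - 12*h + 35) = (h - 4)/(h - 5)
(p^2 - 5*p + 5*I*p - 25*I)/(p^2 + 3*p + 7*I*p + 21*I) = (p^2 + 5*p*(-1 + I) - 25*I)/(p^2 + p*(3 + 7*I) + 21*I)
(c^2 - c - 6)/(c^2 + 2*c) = (c - 3)/c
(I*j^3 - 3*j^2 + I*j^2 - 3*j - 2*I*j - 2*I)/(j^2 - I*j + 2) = (I*j^2 + j*(-2 + I) - 2)/(j - 2*I)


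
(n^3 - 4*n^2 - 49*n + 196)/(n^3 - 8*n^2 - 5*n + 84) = (n + 7)/(n + 3)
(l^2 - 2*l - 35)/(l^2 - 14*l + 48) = (l^2 - 2*l - 35)/(l^2 - 14*l + 48)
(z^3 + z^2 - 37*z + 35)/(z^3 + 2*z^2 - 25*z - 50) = (z^2 + 6*z - 7)/(z^2 + 7*z + 10)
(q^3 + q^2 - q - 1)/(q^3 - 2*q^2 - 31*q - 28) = (q^2 - 1)/(q^2 - 3*q - 28)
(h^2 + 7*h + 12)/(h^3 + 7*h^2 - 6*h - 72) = (h + 3)/(h^2 + 3*h - 18)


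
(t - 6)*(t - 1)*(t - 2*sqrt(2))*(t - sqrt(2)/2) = t^4 - 7*t^3 - 5*sqrt(2)*t^3/2 + 8*t^2 + 35*sqrt(2)*t^2/2 - 15*sqrt(2)*t - 14*t + 12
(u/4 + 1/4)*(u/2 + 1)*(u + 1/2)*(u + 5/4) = u^4/8 + 19*u^3/32 + 63*u^2/64 + 43*u/64 + 5/32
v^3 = v^3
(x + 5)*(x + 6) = x^2 + 11*x + 30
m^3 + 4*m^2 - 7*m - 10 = (m - 2)*(m + 1)*(m + 5)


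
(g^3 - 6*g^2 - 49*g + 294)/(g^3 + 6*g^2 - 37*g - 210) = (g - 7)/(g + 5)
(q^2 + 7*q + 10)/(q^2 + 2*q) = (q + 5)/q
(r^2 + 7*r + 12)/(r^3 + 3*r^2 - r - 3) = (r + 4)/(r^2 - 1)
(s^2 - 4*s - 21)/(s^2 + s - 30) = (s^2 - 4*s - 21)/(s^2 + s - 30)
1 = 1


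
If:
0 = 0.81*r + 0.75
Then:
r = -0.93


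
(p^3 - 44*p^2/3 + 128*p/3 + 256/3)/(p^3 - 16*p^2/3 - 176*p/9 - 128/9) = 3*(p - 8)/(3*p + 4)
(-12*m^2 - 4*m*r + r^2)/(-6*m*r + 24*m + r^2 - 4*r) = (2*m + r)/(r - 4)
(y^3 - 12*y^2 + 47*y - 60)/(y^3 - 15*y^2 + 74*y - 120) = (y - 3)/(y - 6)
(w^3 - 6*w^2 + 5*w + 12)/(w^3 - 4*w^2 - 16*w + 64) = (w^2 - 2*w - 3)/(w^2 - 16)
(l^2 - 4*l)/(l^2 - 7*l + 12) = l/(l - 3)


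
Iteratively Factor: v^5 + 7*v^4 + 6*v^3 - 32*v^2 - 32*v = (v + 1)*(v^4 + 6*v^3 - 32*v) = (v + 1)*(v + 4)*(v^3 + 2*v^2 - 8*v) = (v - 2)*(v + 1)*(v + 4)*(v^2 + 4*v) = (v - 2)*(v + 1)*(v + 4)^2*(v)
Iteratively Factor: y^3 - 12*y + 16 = (y - 2)*(y^2 + 2*y - 8) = (y - 2)^2*(y + 4)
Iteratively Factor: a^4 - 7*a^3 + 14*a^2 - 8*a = (a - 2)*(a^3 - 5*a^2 + 4*a) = (a - 2)*(a - 1)*(a^2 - 4*a) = a*(a - 2)*(a - 1)*(a - 4)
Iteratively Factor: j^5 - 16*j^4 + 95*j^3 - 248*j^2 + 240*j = (j - 4)*(j^4 - 12*j^3 + 47*j^2 - 60*j) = (j - 4)*(j - 3)*(j^3 - 9*j^2 + 20*j) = (j - 4)^2*(j - 3)*(j^2 - 5*j) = j*(j - 4)^2*(j - 3)*(j - 5)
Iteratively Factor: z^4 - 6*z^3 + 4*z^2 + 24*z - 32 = (z + 2)*(z^3 - 8*z^2 + 20*z - 16) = (z - 4)*(z + 2)*(z^2 - 4*z + 4) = (z - 4)*(z - 2)*(z + 2)*(z - 2)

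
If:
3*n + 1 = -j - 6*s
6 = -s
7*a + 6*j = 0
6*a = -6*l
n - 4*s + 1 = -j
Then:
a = 330/7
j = -55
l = -330/7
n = 30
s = -6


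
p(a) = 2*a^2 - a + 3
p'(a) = 4*a - 1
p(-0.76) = 4.92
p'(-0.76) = -4.04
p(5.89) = 66.49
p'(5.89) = 22.56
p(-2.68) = 20.04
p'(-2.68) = -11.72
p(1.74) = 7.32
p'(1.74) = 5.96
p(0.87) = 3.64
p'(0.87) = 2.48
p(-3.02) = 24.26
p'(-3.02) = -13.08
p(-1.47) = 8.79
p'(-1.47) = -6.88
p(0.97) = 3.91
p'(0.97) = 2.88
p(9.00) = 156.00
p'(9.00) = 35.00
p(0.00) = 3.00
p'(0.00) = -1.00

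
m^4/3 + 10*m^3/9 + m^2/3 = m^2*(m/3 + 1)*(m + 1/3)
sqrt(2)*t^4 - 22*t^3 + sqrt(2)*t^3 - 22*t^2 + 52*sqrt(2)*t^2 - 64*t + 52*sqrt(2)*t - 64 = (t - 8*sqrt(2))*(t - 2*sqrt(2))*(t - sqrt(2))*(sqrt(2)*t + sqrt(2))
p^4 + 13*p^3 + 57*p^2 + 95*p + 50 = (p + 1)*(p + 2)*(p + 5)^2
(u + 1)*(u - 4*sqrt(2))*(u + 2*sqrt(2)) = u^3 - 2*sqrt(2)*u^2 + u^2 - 16*u - 2*sqrt(2)*u - 16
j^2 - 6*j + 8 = (j - 4)*(j - 2)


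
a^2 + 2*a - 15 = (a - 3)*(a + 5)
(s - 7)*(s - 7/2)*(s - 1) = s^3 - 23*s^2/2 + 35*s - 49/2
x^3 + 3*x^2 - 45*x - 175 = (x - 7)*(x + 5)^2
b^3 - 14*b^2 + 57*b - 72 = (b - 8)*(b - 3)^2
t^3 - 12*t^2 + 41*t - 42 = (t - 7)*(t - 3)*(t - 2)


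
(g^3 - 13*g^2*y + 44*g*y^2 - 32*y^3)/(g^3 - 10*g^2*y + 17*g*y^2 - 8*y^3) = (-g + 4*y)/(-g + y)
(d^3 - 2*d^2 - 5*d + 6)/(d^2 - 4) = (d^2 - 4*d + 3)/(d - 2)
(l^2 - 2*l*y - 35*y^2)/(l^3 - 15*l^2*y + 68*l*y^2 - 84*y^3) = (l + 5*y)/(l^2 - 8*l*y + 12*y^2)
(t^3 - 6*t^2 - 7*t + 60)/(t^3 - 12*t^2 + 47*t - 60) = (t + 3)/(t - 3)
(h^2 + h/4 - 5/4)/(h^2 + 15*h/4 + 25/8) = 2*(h - 1)/(2*h + 5)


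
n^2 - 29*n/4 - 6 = (n - 8)*(n + 3/4)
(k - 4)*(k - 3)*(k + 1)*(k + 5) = k^4 - k^3 - 25*k^2 + 37*k + 60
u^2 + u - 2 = (u - 1)*(u + 2)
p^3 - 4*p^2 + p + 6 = (p - 3)*(p - 2)*(p + 1)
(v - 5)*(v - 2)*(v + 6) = v^3 - v^2 - 32*v + 60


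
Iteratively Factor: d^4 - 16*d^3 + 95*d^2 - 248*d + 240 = (d - 5)*(d^3 - 11*d^2 + 40*d - 48) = (d - 5)*(d - 4)*(d^2 - 7*d + 12) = (d - 5)*(d - 4)*(d - 3)*(d - 4)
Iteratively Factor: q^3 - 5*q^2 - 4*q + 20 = (q - 5)*(q^2 - 4) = (q - 5)*(q + 2)*(q - 2)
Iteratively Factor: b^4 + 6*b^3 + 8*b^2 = (b)*(b^3 + 6*b^2 + 8*b) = b^2*(b^2 + 6*b + 8) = b^2*(b + 2)*(b + 4)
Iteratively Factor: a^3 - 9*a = (a)*(a^2 - 9) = a*(a - 3)*(a + 3)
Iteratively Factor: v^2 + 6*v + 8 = (v + 4)*(v + 2)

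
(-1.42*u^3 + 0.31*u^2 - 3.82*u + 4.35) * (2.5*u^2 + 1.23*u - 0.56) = -3.55*u^5 - 0.9716*u^4 - 8.3735*u^3 + 6.0028*u^2 + 7.4897*u - 2.436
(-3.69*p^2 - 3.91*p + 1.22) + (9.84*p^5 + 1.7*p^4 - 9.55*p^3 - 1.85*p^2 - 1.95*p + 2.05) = 9.84*p^5 + 1.7*p^4 - 9.55*p^3 - 5.54*p^2 - 5.86*p + 3.27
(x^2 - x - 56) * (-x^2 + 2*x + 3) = -x^4 + 3*x^3 + 57*x^2 - 115*x - 168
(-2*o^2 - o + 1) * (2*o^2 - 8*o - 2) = -4*o^4 + 14*o^3 + 14*o^2 - 6*o - 2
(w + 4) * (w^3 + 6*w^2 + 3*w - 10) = w^4 + 10*w^3 + 27*w^2 + 2*w - 40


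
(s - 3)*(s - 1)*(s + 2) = s^3 - 2*s^2 - 5*s + 6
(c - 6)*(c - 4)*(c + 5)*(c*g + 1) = c^4*g - 5*c^3*g + c^3 - 26*c^2*g - 5*c^2 + 120*c*g - 26*c + 120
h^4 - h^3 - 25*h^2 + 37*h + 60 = (h - 4)*(h - 3)*(h + 1)*(h + 5)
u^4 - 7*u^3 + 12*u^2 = u^2*(u - 4)*(u - 3)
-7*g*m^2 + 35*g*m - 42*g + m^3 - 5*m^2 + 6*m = (-7*g + m)*(m - 3)*(m - 2)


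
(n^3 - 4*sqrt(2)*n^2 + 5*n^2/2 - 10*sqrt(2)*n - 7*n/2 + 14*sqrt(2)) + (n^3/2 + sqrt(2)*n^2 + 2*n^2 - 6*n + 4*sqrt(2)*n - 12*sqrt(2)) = 3*n^3/2 - 3*sqrt(2)*n^2 + 9*n^2/2 - 19*n/2 - 6*sqrt(2)*n + 2*sqrt(2)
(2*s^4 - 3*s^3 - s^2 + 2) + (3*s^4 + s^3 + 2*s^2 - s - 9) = 5*s^4 - 2*s^3 + s^2 - s - 7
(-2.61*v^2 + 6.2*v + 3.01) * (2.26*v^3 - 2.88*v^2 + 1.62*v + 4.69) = -5.8986*v^5 + 21.5288*v^4 - 15.2816*v^3 - 10.8657*v^2 + 33.9542*v + 14.1169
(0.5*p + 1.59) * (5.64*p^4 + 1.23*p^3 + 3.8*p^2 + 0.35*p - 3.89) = 2.82*p^5 + 9.5826*p^4 + 3.8557*p^3 + 6.217*p^2 - 1.3885*p - 6.1851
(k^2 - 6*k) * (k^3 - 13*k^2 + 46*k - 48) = k^5 - 19*k^4 + 124*k^3 - 324*k^2 + 288*k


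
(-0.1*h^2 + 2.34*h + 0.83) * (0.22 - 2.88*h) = 0.288*h^3 - 6.7612*h^2 - 1.8756*h + 0.1826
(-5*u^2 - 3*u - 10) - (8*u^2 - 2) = -13*u^2 - 3*u - 8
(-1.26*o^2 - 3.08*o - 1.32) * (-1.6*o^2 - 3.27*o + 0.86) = 2.016*o^4 + 9.0482*o^3 + 11.1*o^2 + 1.6676*o - 1.1352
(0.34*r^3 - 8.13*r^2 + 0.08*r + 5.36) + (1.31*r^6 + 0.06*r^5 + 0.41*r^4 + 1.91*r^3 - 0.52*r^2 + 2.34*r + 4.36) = 1.31*r^6 + 0.06*r^5 + 0.41*r^4 + 2.25*r^3 - 8.65*r^2 + 2.42*r + 9.72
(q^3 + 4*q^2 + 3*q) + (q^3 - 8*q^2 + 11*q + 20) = 2*q^3 - 4*q^2 + 14*q + 20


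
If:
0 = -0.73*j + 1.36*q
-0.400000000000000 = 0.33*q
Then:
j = -2.26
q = -1.21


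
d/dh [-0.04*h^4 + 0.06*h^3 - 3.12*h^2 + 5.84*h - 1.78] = -0.16*h^3 + 0.18*h^2 - 6.24*h + 5.84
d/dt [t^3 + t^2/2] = t*(3*t + 1)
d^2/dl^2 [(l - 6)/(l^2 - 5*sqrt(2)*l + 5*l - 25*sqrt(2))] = 2*((l - 6)*(2*l - 5*sqrt(2) + 5)^2 + (-3*l + 1 + 5*sqrt(2))*(l^2 - 5*sqrt(2)*l + 5*l - 25*sqrt(2)))/(l^2 - 5*sqrt(2)*l + 5*l - 25*sqrt(2))^3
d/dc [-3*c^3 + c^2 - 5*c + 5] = -9*c^2 + 2*c - 5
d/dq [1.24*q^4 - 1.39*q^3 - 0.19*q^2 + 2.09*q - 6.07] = 4.96*q^3 - 4.17*q^2 - 0.38*q + 2.09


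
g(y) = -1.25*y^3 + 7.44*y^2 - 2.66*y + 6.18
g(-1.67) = 37.19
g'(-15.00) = -1069.61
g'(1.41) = 10.87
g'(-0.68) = -14.51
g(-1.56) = 33.18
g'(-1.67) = -37.97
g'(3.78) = 0.00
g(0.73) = 7.72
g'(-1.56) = -35.00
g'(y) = -3.75*y^2 + 14.88*y - 2.66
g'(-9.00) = -440.33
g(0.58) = 6.90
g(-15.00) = 5938.83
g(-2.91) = 107.73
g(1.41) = 13.72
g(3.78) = 34.92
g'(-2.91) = -77.72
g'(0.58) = 4.71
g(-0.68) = 11.82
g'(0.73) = 6.20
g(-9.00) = 1544.01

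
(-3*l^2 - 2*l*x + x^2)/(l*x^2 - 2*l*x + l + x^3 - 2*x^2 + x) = (-3*l + x)/(x^2 - 2*x + 1)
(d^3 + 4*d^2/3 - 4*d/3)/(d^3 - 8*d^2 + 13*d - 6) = d*(3*d^2 + 4*d - 4)/(3*(d^3 - 8*d^2 + 13*d - 6))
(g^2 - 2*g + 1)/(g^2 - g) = (g - 1)/g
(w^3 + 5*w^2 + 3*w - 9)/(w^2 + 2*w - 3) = w + 3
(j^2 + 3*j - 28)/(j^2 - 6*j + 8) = (j + 7)/(j - 2)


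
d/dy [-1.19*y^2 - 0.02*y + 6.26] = -2.38*y - 0.02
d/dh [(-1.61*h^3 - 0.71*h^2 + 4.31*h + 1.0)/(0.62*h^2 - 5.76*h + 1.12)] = (-0.9982*h^4 + 18.5472*h^3 - 3.9922*h^2 - 2.8304*h + 10.5872)/(0.3844*h^4 - 7.1424*h^3 + 34.5664*h^2 - 12.9024*h + 1.2544)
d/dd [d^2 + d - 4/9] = 2*d + 1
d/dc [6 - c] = -1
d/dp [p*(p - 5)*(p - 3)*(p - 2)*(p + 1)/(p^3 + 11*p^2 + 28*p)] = 2*(p^5 + 12*p^4 - 43*p^3 - 263*p^2 + 618*p + 179)/(p^4 + 22*p^3 + 177*p^2 + 616*p + 784)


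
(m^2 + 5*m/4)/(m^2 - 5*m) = (m + 5/4)/(m - 5)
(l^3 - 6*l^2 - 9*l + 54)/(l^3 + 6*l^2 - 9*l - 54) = (l - 6)/(l + 6)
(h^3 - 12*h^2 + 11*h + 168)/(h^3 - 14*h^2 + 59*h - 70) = (h^2 - 5*h - 24)/(h^2 - 7*h + 10)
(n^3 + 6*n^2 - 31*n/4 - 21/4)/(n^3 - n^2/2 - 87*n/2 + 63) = (n + 1/2)/(n - 6)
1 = 1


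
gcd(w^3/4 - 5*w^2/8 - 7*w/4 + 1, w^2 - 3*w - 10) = w + 2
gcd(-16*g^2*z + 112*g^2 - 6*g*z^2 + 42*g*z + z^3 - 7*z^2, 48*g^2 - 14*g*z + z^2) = -8*g + z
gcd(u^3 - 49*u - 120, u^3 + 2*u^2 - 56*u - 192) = u - 8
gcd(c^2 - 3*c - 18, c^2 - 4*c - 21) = c + 3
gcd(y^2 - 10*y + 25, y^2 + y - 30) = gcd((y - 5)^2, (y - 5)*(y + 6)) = y - 5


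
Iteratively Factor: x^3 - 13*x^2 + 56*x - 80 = (x - 4)*(x^2 - 9*x + 20) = (x - 5)*(x - 4)*(x - 4)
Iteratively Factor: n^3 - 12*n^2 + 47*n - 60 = (n - 5)*(n^2 - 7*n + 12) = (n - 5)*(n - 4)*(n - 3)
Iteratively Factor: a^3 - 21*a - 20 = (a - 5)*(a^2 + 5*a + 4) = (a - 5)*(a + 1)*(a + 4)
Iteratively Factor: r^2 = (r)*(r)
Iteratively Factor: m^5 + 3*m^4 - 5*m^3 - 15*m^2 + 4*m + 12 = (m - 1)*(m^4 + 4*m^3 - m^2 - 16*m - 12) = (m - 2)*(m - 1)*(m^3 + 6*m^2 + 11*m + 6) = (m - 2)*(m - 1)*(m + 2)*(m^2 + 4*m + 3) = (m - 2)*(m - 1)*(m + 1)*(m + 2)*(m + 3)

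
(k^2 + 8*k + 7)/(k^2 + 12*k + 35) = (k + 1)/(k + 5)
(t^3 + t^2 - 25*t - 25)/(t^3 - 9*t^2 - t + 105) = (t^2 + 6*t + 5)/(t^2 - 4*t - 21)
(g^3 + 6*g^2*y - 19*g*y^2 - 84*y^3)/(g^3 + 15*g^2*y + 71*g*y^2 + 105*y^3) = (g - 4*y)/(g + 5*y)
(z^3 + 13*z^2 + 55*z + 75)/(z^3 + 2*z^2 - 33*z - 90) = (z + 5)/(z - 6)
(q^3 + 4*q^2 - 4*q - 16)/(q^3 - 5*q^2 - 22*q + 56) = (q + 2)/(q - 7)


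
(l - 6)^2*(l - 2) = l^3 - 14*l^2 + 60*l - 72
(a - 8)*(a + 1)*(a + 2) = a^3 - 5*a^2 - 22*a - 16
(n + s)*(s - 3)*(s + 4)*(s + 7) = n*s^3 + 8*n*s^2 - 5*n*s - 84*n + s^4 + 8*s^3 - 5*s^2 - 84*s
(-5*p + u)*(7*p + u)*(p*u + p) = -35*p^3*u - 35*p^3 + 2*p^2*u^2 + 2*p^2*u + p*u^3 + p*u^2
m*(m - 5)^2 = m^3 - 10*m^2 + 25*m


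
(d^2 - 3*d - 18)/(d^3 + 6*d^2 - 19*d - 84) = (d - 6)/(d^2 + 3*d - 28)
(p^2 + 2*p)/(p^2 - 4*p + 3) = p*(p + 2)/(p^2 - 4*p + 3)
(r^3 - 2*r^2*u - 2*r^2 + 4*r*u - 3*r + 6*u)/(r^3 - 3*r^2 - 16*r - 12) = (r^2 - 2*r*u - 3*r + 6*u)/(r^2 - 4*r - 12)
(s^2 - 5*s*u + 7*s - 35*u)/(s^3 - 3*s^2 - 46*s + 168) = (s - 5*u)/(s^2 - 10*s + 24)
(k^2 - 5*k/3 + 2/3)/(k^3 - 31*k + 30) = (k - 2/3)/(k^2 + k - 30)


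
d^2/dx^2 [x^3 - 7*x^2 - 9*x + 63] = 6*x - 14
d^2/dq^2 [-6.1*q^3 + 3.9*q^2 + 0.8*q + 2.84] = 7.8 - 36.6*q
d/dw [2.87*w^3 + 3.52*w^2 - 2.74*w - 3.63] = 8.61*w^2 + 7.04*w - 2.74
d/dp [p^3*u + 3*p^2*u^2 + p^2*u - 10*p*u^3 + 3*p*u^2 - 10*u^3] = u*(3*p^2 + 6*p*u + 2*p - 10*u^2 + 3*u)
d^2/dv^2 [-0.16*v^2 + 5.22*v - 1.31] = -0.320000000000000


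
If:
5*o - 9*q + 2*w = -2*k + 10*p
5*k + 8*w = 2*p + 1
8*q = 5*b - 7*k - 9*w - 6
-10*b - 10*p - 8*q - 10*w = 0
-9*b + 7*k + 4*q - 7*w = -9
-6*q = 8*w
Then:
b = 3067/2436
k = -2/609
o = -12227/6090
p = -1549/1218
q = 155/609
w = -155/812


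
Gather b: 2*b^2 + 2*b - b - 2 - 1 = 2*b^2 + b - 3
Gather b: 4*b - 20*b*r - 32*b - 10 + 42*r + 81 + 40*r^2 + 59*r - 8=b*(-20*r - 28) + 40*r^2 + 101*r + 63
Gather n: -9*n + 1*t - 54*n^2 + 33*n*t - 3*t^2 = -54*n^2 + n*(33*t - 9) - 3*t^2 + t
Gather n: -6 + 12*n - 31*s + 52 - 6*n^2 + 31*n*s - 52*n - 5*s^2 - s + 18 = -6*n^2 + n*(31*s - 40) - 5*s^2 - 32*s + 64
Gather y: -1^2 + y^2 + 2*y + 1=y^2 + 2*y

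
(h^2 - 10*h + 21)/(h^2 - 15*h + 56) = (h - 3)/(h - 8)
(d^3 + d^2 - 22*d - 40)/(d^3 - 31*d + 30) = (d^2 + 6*d + 8)/(d^2 + 5*d - 6)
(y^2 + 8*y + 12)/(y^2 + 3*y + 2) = (y + 6)/(y + 1)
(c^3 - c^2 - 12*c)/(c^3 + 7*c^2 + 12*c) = (c - 4)/(c + 4)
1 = 1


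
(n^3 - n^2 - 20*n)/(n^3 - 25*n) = (n + 4)/(n + 5)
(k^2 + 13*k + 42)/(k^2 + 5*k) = (k^2 + 13*k + 42)/(k*(k + 5))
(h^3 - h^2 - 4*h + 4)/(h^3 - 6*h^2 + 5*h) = (h^2 - 4)/(h*(h - 5))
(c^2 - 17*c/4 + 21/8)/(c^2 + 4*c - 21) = (8*c^2 - 34*c + 21)/(8*(c^2 + 4*c - 21))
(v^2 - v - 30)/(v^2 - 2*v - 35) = (v - 6)/(v - 7)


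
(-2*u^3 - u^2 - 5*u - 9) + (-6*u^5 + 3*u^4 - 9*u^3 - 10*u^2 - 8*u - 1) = -6*u^5 + 3*u^4 - 11*u^3 - 11*u^2 - 13*u - 10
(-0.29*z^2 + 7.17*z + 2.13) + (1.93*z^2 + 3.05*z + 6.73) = 1.64*z^2 + 10.22*z + 8.86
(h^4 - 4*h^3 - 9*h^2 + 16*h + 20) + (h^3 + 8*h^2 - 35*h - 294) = h^4 - 3*h^3 - h^2 - 19*h - 274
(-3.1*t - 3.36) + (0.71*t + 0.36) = -2.39*t - 3.0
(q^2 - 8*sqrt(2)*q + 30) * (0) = 0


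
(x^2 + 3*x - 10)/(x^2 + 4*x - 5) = (x - 2)/(x - 1)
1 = 1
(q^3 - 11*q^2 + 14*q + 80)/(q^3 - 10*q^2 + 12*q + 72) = (q^2 - 13*q + 40)/(q^2 - 12*q + 36)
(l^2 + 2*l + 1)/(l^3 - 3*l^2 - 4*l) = (l + 1)/(l*(l - 4))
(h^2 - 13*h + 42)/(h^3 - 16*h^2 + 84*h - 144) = (h - 7)/(h^2 - 10*h + 24)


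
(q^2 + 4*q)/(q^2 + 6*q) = (q + 4)/(q + 6)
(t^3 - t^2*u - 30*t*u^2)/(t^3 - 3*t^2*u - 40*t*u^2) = (t - 6*u)/(t - 8*u)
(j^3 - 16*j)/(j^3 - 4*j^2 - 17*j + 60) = j*(j - 4)/(j^2 - 8*j + 15)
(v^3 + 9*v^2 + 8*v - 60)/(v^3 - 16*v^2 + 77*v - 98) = (v^2 + 11*v + 30)/(v^2 - 14*v + 49)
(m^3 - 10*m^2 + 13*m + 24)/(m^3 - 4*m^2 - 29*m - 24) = (m - 3)/(m + 3)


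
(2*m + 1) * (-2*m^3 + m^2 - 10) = -4*m^4 + m^2 - 20*m - 10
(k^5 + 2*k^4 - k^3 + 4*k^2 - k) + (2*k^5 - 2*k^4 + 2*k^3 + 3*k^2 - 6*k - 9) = 3*k^5 + k^3 + 7*k^2 - 7*k - 9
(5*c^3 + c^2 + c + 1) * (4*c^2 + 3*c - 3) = 20*c^5 + 19*c^4 - 8*c^3 + 4*c^2 - 3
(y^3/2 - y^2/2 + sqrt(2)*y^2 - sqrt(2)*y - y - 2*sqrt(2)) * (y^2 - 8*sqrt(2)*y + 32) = y^5/2 - 3*sqrt(2)*y^4 - y^4/2 - y^3 + 3*sqrt(2)*y^3 + 38*sqrt(2)*y^2 - 32*sqrt(2)*y - 64*sqrt(2)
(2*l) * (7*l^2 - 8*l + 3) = 14*l^3 - 16*l^2 + 6*l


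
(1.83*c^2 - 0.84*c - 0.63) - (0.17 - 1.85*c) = 1.83*c^2 + 1.01*c - 0.8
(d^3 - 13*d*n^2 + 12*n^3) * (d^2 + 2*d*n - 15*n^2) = d^5 + 2*d^4*n - 28*d^3*n^2 - 14*d^2*n^3 + 219*d*n^4 - 180*n^5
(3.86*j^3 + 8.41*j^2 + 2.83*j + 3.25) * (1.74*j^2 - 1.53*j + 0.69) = 6.7164*j^5 + 8.7276*j^4 - 5.2797*j^3 + 7.128*j^2 - 3.0198*j + 2.2425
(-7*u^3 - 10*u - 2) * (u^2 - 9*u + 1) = -7*u^5 + 63*u^4 - 17*u^3 + 88*u^2 + 8*u - 2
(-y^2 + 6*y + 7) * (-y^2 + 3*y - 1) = y^4 - 9*y^3 + 12*y^2 + 15*y - 7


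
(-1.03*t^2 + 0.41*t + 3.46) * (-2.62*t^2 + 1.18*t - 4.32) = 2.6986*t^4 - 2.2896*t^3 - 4.1318*t^2 + 2.3116*t - 14.9472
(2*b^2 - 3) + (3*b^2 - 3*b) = 5*b^2 - 3*b - 3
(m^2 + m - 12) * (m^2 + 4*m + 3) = m^4 + 5*m^3 - 5*m^2 - 45*m - 36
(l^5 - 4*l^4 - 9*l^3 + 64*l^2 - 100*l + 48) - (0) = l^5 - 4*l^4 - 9*l^3 + 64*l^2 - 100*l + 48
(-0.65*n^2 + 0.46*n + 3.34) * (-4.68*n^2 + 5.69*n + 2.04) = 3.042*n^4 - 5.8513*n^3 - 14.3398*n^2 + 19.943*n + 6.8136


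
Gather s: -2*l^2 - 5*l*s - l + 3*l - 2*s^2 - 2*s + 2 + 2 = -2*l^2 + 2*l - 2*s^2 + s*(-5*l - 2) + 4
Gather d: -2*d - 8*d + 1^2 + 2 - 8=-10*d - 5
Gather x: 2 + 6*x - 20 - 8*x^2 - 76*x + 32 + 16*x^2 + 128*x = 8*x^2 + 58*x + 14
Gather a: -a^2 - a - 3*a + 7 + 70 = -a^2 - 4*a + 77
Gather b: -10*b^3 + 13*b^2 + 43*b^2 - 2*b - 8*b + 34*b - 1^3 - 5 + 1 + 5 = -10*b^3 + 56*b^2 + 24*b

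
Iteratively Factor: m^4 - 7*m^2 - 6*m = (m - 3)*(m^3 + 3*m^2 + 2*m) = (m - 3)*(m + 1)*(m^2 + 2*m) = m*(m - 3)*(m + 1)*(m + 2)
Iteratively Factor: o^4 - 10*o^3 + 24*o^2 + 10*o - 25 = (o + 1)*(o^3 - 11*o^2 + 35*o - 25) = (o - 5)*(o + 1)*(o^2 - 6*o + 5) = (o - 5)*(o - 1)*(o + 1)*(o - 5)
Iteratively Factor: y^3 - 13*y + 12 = (y - 3)*(y^2 + 3*y - 4) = (y - 3)*(y + 4)*(y - 1)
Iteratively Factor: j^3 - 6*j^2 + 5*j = (j - 5)*(j^2 - j) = j*(j - 5)*(j - 1)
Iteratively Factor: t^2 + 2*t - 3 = (t - 1)*(t + 3)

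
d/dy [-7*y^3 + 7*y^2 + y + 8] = -21*y^2 + 14*y + 1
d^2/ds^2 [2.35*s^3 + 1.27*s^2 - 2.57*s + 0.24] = 14.1*s + 2.54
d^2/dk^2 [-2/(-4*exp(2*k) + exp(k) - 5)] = 2*((1 - 16*exp(k))*(4*exp(2*k) - exp(k) + 5) + 2*(8*exp(k) - 1)^2*exp(k))*exp(k)/(4*exp(2*k) - exp(k) + 5)^3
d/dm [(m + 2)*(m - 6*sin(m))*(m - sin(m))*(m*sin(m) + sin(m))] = -(m + 1)*(m + 2)*(m - 6*sin(m))*(cos(m) - 1)*sin(m) - (m + 1)*(m + 2)*(m - sin(m))*(6*cos(m) - 1)*sin(m) + (m + 1)*(m - 6*sin(m))*(m - sin(m))*sin(m) + (m + 2)*(m - 6*sin(m))*(m - sin(m))*(m*cos(m) + sqrt(2)*sin(m + pi/4))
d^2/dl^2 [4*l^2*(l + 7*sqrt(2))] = 24*l + 56*sqrt(2)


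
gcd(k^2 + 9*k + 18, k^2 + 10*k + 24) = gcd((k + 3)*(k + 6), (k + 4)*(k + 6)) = k + 6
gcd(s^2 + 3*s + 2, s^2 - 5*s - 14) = s + 2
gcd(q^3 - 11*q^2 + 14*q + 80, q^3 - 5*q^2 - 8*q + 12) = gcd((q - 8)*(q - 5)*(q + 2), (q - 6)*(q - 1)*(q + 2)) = q + 2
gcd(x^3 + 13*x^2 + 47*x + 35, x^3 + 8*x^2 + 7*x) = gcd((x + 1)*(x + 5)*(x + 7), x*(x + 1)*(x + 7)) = x^2 + 8*x + 7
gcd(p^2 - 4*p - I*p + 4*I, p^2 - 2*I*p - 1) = p - I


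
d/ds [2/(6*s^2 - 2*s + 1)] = 4*(1 - 6*s)/(6*s^2 - 2*s + 1)^2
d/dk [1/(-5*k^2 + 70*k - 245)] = 2*(k - 7)/(5*(k^2 - 14*k + 49)^2)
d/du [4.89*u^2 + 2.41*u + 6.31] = 9.78*u + 2.41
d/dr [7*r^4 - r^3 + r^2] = r*(28*r^2 - 3*r + 2)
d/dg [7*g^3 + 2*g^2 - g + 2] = 21*g^2 + 4*g - 1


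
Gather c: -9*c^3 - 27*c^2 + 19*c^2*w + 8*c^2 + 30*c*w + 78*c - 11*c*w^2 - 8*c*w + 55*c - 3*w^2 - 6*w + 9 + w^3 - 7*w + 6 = -9*c^3 + c^2*(19*w - 19) + c*(-11*w^2 + 22*w + 133) + w^3 - 3*w^2 - 13*w + 15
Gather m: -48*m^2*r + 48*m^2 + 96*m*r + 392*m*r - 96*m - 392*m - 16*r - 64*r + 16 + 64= m^2*(48 - 48*r) + m*(488*r - 488) - 80*r + 80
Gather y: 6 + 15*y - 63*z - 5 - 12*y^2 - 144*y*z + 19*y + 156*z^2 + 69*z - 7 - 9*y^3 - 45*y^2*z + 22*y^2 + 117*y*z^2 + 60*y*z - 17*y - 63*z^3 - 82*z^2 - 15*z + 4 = -9*y^3 + y^2*(10 - 45*z) + y*(117*z^2 - 84*z + 17) - 63*z^3 + 74*z^2 - 9*z - 2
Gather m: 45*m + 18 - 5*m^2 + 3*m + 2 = -5*m^2 + 48*m + 20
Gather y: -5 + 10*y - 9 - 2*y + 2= 8*y - 12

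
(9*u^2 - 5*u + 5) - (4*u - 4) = 9*u^2 - 9*u + 9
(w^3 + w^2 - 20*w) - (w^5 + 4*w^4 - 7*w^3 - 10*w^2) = -w^5 - 4*w^4 + 8*w^3 + 11*w^2 - 20*w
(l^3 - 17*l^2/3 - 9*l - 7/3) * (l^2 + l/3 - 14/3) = l^5 - 16*l^4/3 - 140*l^3/9 + 190*l^2/9 + 371*l/9 + 98/9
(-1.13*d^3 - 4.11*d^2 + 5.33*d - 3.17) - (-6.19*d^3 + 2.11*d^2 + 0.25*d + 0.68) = 5.06*d^3 - 6.22*d^2 + 5.08*d - 3.85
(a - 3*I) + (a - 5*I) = 2*a - 8*I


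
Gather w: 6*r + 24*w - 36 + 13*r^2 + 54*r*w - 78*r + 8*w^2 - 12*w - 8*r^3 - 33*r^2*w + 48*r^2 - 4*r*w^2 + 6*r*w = -8*r^3 + 61*r^2 - 72*r + w^2*(8 - 4*r) + w*(-33*r^2 + 60*r + 12) - 36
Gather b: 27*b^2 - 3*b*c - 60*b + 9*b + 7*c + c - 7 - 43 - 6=27*b^2 + b*(-3*c - 51) + 8*c - 56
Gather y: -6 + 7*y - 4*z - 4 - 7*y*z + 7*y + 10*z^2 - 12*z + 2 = y*(14 - 7*z) + 10*z^2 - 16*z - 8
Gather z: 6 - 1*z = 6 - z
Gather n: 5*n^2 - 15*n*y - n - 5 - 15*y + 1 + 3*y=5*n^2 + n*(-15*y - 1) - 12*y - 4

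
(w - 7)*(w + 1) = w^2 - 6*w - 7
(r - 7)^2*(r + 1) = r^3 - 13*r^2 + 35*r + 49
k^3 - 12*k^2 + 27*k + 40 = (k - 8)*(k - 5)*(k + 1)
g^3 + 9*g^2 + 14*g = g*(g + 2)*(g + 7)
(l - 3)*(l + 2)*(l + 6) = l^3 + 5*l^2 - 12*l - 36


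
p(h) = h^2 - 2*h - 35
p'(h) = 2*h - 2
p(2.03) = -34.94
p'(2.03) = 2.06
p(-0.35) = -34.18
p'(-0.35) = -2.70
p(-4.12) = -9.79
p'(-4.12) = -10.24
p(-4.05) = -10.50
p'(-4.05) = -10.10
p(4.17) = -25.95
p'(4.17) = 6.34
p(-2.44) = -24.17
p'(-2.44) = -6.88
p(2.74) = -32.97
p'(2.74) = 3.48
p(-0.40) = -34.04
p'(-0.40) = -2.80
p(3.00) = -32.00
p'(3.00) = 4.00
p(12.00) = 85.00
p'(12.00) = 22.00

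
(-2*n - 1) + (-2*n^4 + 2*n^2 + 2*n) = -2*n^4 + 2*n^2 - 1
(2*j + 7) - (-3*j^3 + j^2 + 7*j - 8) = 3*j^3 - j^2 - 5*j + 15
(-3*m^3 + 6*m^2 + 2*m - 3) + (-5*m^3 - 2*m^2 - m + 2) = -8*m^3 + 4*m^2 + m - 1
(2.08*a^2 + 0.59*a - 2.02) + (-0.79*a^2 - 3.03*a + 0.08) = 1.29*a^2 - 2.44*a - 1.94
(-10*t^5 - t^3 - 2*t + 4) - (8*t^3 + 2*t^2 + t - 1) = -10*t^5 - 9*t^3 - 2*t^2 - 3*t + 5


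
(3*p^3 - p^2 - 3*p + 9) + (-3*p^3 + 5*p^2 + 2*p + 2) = 4*p^2 - p + 11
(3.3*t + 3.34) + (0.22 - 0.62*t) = 2.68*t + 3.56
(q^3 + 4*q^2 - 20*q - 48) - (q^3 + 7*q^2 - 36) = -3*q^2 - 20*q - 12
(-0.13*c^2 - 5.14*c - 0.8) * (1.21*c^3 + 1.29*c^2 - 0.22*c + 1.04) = -0.1573*c^5 - 6.3871*c^4 - 7.57*c^3 - 0.0364*c^2 - 5.1696*c - 0.832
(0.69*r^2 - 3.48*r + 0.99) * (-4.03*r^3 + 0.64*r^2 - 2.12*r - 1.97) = -2.7807*r^5 + 14.466*r^4 - 7.6797*r^3 + 6.6519*r^2 + 4.7568*r - 1.9503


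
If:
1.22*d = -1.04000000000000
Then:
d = -0.85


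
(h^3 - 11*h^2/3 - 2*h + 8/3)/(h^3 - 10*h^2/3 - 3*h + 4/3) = (3*h - 2)/(3*h - 1)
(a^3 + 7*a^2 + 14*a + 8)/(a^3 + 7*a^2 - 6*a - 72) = (a^2 + 3*a + 2)/(a^2 + 3*a - 18)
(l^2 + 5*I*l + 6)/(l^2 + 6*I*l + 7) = (l + 6*I)/(l + 7*I)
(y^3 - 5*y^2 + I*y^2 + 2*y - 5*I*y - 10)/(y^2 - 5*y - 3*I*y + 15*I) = (y^2 + I*y + 2)/(y - 3*I)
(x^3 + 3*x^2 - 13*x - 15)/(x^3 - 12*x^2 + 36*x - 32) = (x^3 + 3*x^2 - 13*x - 15)/(x^3 - 12*x^2 + 36*x - 32)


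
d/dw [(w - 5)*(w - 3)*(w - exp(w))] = (1 - exp(w))*(w - 5)*(w - 3) + (w - 5)*(w - exp(w)) + (w - 3)*(w - exp(w))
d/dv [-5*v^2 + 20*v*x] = -10*v + 20*x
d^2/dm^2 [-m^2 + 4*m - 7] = -2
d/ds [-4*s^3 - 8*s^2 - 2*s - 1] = -12*s^2 - 16*s - 2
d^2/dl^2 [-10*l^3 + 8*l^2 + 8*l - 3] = 16 - 60*l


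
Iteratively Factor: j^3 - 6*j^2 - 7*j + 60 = (j - 4)*(j^2 - 2*j - 15) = (j - 4)*(j + 3)*(j - 5)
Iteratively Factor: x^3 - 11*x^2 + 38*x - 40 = (x - 5)*(x^2 - 6*x + 8) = (x - 5)*(x - 2)*(x - 4)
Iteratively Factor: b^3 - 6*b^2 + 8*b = (b - 2)*(b^2 - 4*b) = b*(b - 2)*(b - 4)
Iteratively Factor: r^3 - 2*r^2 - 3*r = (r)*(r^2 - 2*r - 3) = r*(r - 3)*(r + 1)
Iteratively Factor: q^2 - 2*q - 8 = (q - 4)*(q + 2)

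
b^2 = b^2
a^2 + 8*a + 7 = (a + 1)*(a + 7)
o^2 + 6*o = o*(o + 6)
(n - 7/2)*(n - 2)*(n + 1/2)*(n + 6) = n^4 + n^3 - 103*n^2/4 + 29*n + 21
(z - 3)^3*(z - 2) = z^4 - 11*z^3 + 45*z^2 - 81*z + 54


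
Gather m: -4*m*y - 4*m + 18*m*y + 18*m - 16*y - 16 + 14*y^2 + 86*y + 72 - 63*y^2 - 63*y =m*(14*y + 14) - 49*y^2 + 7*y + 56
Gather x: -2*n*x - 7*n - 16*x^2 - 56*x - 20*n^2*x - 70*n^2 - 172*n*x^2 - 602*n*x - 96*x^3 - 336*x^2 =-70*n^2 - 7*n - 96*x^3 + x^2*(-172*n - 352) + x*(-20*n^2 - 604*n - 56)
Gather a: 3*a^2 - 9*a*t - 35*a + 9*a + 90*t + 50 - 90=3*a^2 + a*(-9*t - 26) + 90*t - 40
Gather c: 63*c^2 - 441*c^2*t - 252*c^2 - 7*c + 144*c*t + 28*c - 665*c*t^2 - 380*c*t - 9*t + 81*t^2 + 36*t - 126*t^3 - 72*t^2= c^2*(-441*t - 189) + c*(-665*t^2 - 236*t + 21) - 126*t^3 + 9*t^2 + 27*t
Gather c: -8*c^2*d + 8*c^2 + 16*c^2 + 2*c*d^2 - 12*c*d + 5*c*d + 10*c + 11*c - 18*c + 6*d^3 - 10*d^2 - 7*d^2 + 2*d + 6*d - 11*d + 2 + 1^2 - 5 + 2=c^2*(24 - 8*d) + c*(2*d^2 - 7*d + 3) + 6*d^3 - 17*d^2 - 3*d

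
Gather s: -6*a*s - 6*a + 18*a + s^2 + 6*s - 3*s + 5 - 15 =12*a + s^2 + s*(3 - 6*a) - 10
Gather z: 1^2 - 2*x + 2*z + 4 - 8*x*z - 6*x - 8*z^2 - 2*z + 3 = -8*x*z - 8*x - 8*z^2 + 8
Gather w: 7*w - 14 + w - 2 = 8*w - 16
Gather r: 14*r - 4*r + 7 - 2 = 10*r + 5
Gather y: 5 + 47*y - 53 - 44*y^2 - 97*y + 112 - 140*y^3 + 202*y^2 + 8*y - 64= -140*y^3 + 158*y^2 - 42*y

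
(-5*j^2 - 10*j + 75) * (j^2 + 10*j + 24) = -5*j^4 - 60*j^3 - 145*j^2 + 510*j + 1800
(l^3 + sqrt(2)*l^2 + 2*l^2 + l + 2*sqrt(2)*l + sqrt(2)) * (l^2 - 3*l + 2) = l^5 - l^4 + sqrt(2)*l^4 - 3*l^3 - sqrt(2)*l^3 - 3*sqrt(2)*l^2 + l^2 + sqrt(2)*l + 2*l + 2*sqrt(2)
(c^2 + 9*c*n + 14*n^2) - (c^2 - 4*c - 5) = 9*c*n + 4*c + 14*n^2 + 5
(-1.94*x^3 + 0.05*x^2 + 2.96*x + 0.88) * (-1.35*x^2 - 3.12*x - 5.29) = 2.619*x^5 + 5.9853*x^4 + 6.1106*x^3 - 10.6877*x^2 - 18.404*x - 4.6552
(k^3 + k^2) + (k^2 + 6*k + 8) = k^3 + 2*k^2 + 6*k + 8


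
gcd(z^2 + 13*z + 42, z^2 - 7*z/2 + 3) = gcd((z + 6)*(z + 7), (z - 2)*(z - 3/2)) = 1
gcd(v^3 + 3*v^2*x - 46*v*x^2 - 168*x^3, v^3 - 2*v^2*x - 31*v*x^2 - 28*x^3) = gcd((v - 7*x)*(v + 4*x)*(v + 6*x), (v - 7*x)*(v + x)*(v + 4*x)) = -v^2 + 3*v*x + 28*x^2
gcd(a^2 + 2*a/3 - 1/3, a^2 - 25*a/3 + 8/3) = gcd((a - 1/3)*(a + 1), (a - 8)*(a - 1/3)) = a - 1/3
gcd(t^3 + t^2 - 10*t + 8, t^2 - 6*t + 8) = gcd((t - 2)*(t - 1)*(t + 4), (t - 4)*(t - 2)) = t - 2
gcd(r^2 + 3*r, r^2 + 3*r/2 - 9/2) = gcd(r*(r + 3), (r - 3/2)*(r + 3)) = r + 3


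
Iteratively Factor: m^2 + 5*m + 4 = (m + 1)*(m + 4)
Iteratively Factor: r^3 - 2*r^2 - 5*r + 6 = (r - 1)*(r^2 - r - 6) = (r - 1)*(r + 2)*(r - 3)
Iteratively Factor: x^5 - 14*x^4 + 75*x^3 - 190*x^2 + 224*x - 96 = (x - 3)*(x^4 - 11*x^3 + 42*x^2 - 64*x + 32) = (x - 4)*(x - 3)*(x^3 - 7*x^2 + 14*x - 8) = (x - 4)*(x - 3)*(x - 1)*(x^2 - 6*x + 8) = (x - 4)^2*(x - 3)*(x - 1)*(x - 2)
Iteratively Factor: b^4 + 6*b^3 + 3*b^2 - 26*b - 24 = (b + 3)*(b^3 + 3*b^2 - 6*b - 8) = (b + 1)*(b + 3)*(b^2 + 2*b - 8) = (b - 2)*(b + 1)*(b + 3)*(b + 4)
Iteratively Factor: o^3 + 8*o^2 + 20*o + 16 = (o + 2)*(o^2 + 6*o + 8) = (o + 2)^2*(o + 4)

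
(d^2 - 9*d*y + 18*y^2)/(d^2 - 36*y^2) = (d - 3*y)/(d + 6*y)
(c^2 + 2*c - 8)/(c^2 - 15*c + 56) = (c^2 + 2*c - 8)/(c^2 - 15*c + 56)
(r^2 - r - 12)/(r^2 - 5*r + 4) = (r + 3)/(r - 1)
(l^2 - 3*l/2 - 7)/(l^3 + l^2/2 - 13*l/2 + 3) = (2*l^2 - 3*l - 14)/(2*l^3 + l^2 - 13*l + 6)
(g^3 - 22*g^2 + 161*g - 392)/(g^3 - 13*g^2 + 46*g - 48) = (g^2 - 14*g + 49)/(g^2 - 5*g + 6)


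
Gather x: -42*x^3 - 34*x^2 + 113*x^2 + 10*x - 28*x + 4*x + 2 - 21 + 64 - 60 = -42*x^3 + 79*x^2 - 14*x - 15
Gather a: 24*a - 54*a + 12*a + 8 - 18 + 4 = -18*a - 6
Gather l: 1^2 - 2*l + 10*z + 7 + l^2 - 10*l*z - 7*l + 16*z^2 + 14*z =l^2 + l*(-10*z - 9) + 16*z^2 + 24*z + 8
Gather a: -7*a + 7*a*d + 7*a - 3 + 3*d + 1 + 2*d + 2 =7*a*d + 5*d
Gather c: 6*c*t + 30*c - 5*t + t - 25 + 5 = c*(6*t + 30) - 4*t - 20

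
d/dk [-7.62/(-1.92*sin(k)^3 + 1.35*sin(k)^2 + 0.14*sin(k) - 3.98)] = (-43.8912*sin(k)^2 + 20.574*sin(k) + 1.0668)*cos(k)/(1.92*sin(k)^3 - 1.35*sin(k)^2 - 0.14*sin(k) + 3.98)^2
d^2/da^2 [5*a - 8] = 0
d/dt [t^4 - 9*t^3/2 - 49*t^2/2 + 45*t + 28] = 4*t^3 - 27*t^2/2 - 49*t + 45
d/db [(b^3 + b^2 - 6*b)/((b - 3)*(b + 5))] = (b^4 + 4*b^3 - 37*b^2 - 30*b + 90)/(b^4 + 4*b^3 - 26*b^2 - 60*b + 225)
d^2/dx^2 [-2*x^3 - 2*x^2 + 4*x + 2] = -12*x - 4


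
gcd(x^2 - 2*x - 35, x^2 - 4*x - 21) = x - 7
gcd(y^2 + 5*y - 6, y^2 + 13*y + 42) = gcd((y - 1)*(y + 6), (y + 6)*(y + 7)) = y + 6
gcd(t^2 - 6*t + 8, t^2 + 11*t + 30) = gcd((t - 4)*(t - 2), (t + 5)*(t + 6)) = 1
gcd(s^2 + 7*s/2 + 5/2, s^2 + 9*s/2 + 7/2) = s + 1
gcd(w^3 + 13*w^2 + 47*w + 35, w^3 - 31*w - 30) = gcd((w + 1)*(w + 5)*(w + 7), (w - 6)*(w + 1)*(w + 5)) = w^2 + 6*w + 5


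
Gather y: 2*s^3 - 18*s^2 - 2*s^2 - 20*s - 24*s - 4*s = 2*s^3 - 20*s^2 - 48*s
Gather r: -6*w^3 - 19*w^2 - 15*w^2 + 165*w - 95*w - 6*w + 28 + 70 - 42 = -6*w^3 - 34*w^2 + 64*w + 56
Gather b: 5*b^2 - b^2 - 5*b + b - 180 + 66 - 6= 4*b^2 - 4*b - 120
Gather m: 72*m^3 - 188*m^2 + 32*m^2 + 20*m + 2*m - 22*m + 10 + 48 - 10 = 72*m^3 - 156*m^2 + 48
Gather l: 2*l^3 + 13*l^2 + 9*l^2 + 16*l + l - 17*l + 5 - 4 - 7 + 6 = 2*l^3 + 22*l^2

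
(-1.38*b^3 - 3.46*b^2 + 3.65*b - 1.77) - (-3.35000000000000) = -1.38*b^3 - 3.46*b^2 + 3.65*b + 1.58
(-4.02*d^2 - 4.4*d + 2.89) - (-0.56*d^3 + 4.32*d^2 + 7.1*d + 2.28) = 0.56*d^3 - 8.34*d^2 - 11.5*d + 0.61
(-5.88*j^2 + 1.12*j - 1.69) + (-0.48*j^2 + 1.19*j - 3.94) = -6.36*j^2 + 2.31*j - 5.63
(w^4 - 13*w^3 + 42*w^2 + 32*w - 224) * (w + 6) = w^5 - 7*w^4 - 36*w^3 + 284*w^2 - 32*w - 1344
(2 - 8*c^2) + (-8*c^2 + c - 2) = -16*c^2 + c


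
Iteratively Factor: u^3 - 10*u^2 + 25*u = (u - 5)*(u^2 - 5*u) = (u - 5)^2*(u)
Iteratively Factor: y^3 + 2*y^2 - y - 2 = (y - 1)*(y^2 + 3*y + 2) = (y - 1)*(y + 1)*(y + 2)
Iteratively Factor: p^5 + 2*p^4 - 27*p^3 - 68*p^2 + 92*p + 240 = (p + 4)*(p^4 - 2*p^3 - 19*p^2 + 8*p + 60) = (p + 2)*(p + 4)*(p^3 - 4*p^2 - 11*p + 30) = (p - 5)*(p + 2)*(p + 4)*(p^2 + p - 6) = (p - 5)*(p + 2)*(p + 3)*(p + 4)*(p - 2)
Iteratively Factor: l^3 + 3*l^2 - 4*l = (l - 1)*(l^2 + 4*l) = l*(l - 1)*(l + 4)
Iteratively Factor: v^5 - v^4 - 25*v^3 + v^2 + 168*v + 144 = (v - 4)*(v^4 + 3*v^3 - 13*v^2 - 51*v - 36) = (v - 4)*(v + 3)*(v^3 - 13*v - 12) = (v - 4)*(v + 1)*(v + 3)*(v^2 - v - 12) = (v - 4)^2*(v + 1)*(v + 3)*(v + 3)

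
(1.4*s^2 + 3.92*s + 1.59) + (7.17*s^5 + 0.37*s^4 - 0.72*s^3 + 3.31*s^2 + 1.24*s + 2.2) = 7.17*s^5 + 0.37*s^4 - 0.72*s^3 + 4.71*s^2 + 5.16*s + 3.79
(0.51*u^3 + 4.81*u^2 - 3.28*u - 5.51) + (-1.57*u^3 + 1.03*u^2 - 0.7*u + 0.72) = -1.06*u^3 + 5.84*u^2 - 3.98*u - 4.79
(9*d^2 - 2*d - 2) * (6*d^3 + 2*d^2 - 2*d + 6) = 54*d^5 + 6*d^4 - 34*d^3 + 54*d^2 - 8*d - 12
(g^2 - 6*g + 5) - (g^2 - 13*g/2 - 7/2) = g/2 + 17/2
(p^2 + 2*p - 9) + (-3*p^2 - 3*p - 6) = -2*p^2 - p - 15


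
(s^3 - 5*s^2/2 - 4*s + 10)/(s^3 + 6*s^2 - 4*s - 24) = (s - 5/2)/(s + 6)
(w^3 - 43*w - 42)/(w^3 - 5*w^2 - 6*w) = (w^2 - w - 42)/(w*(w - 6))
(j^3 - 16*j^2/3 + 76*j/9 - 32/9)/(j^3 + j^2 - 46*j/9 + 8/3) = (3*j^2 - 14*j + 16)/(3*j^2 + 5*j - 12)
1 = 1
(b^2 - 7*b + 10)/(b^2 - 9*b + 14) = (b - 5)/(b - 7)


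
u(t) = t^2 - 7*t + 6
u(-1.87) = 22.59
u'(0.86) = -5.28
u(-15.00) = 336.00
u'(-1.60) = -10.20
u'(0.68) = -5.64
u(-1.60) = 19.76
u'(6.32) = 5.64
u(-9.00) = 150.00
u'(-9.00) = -25.00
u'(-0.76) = -8.52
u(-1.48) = 18.55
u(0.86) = 0.72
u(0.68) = 1.70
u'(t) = 2*t - 7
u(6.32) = 1.70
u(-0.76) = 11.90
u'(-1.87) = -10.74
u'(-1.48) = -9.96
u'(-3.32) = -13.64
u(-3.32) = 40.26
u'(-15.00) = -37.00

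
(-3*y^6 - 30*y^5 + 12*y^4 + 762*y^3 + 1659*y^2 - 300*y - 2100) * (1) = -3*y^6 - 30*y^5 + 12*y^4 + 762*y^3 + 1659*y^2 - 300*y - 2100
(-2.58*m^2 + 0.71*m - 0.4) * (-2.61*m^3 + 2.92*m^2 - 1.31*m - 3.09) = 6.7338*m^5 - 9.3867*m^4 + 6.497*m^3 + 5.8741*m^2 - 1.6699*m + 1.236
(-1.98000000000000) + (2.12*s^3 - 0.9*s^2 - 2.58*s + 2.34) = 2.12*s^3 - 0.9*s^2 - 2.58*s + 0.36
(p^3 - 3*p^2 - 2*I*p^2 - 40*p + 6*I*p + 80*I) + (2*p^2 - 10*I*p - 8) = p^3 - p^2 - 2*I*p^2 - 40*p - 4*I*p - 8 + 80*I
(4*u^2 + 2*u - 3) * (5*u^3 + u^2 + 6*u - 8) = 20*u^5 + 14*u^4 + 11*u^3 - 23*u^2 - 34*u + 24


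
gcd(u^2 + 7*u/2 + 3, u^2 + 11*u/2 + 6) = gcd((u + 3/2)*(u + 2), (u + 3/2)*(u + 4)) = u + 3/2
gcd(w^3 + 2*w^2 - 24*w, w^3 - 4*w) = w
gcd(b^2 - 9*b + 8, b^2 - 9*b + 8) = b^2 - 9*b + 8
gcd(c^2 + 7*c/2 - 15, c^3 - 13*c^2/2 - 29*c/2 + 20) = 1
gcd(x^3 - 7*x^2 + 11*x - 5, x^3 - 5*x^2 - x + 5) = x^2 - 6*x + 5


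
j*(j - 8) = j^2 - 8*j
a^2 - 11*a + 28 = (a - 7)*(a - 4)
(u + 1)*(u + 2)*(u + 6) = u^3 + 9*u^2 + 20*u + 12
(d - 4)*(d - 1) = d^2 - 5*d + 4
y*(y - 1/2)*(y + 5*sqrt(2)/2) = y^3 - y^2/2 + 5*sqrt(2)*y^2/2 - 5*sqrt(2)*y/4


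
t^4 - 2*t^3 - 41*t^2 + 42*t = t*(t - 7)*(t - 1)*(t + 6)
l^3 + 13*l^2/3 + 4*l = l*(l + 4/3)*(l + 3)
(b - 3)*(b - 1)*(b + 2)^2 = b^4 - 9*b^2 - 4*b + 12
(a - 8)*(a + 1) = a^2 - 7*a - 8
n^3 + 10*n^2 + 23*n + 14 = (n + 1)*(n + 2)*(n + 7)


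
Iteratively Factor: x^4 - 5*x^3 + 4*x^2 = (x)*(x^3 - 5*x^2 + 4*x) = x*(x - 1)*(x^2 - 4*x) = x*(x - 4)*(x - 1)*(x)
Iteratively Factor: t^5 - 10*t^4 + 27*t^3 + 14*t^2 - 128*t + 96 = (t - 4)*(t^4 - 6*t^3 + 3*t^2 + 26*t - 24) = (t - 4)*(t - 1)*(t^3 - 5*t^2 - 2*t + 24) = (t - 4)*(t - 3)*(t - 1)*(t^2 - 2*t - 8) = (t - 4)^2*(t - 3)*(t - 1)*(t + 2)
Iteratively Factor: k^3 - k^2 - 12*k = (k + 3)*(k^2 - 4*k) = (k - 4)*(k + 3)*(k)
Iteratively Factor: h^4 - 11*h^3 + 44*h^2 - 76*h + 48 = (h - 2)*(h^3 - 9*h^2 + 26*h - 24) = (h - 2)^2*(h^2 - 7*h + 12) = (h - 3)*(h - 2)^2*(h - 4)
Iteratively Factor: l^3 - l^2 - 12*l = (l)*(l^2 - l - 12) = l*(l - 4)*(l + 3)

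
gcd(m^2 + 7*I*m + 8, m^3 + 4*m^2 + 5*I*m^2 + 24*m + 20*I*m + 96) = m + 8*I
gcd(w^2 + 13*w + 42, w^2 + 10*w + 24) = w + 6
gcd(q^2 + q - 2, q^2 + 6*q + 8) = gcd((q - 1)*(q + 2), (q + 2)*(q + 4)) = q + 2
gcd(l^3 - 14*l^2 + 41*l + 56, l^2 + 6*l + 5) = l + 1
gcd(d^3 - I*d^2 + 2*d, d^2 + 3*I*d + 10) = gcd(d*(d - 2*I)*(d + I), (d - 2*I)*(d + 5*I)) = d - 2*I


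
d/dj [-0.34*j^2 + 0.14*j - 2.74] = 0.14 - 0.68*j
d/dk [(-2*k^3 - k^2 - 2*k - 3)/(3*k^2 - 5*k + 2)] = (-6*k^4 + 20*k^3 - k^2 + 14*k - 19)/(9*k^4 - 30*k^3 + 37*k^2 - 20*k + 4)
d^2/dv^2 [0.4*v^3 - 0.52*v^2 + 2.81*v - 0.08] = 2.4*v - 1.04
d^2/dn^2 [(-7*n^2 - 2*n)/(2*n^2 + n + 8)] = 12*(n^3 + 56*n^2 + 16*n - 72)/(8*n^6 + 12*n^5 + 102*n^4 + 97*n^3 + 408*n^2 + 192*n + 512)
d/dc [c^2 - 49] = 2*c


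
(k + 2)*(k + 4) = k^2 + 6*k + 8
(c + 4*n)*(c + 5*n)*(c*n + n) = c^3*n + 9*c^2*n^2 + c^2*n + 20*c*n^3 + 9*c*n^2 + 20*n^3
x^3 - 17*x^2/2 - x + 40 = (x - 8)*(x - 5/2)*(x + 2)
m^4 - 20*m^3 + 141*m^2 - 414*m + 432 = (m - 8)*(m - 6)*(m - 3)^2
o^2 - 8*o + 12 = (o - 6)*(o - 2)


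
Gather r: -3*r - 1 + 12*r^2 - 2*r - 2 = 12*r^2 - 5*r - 3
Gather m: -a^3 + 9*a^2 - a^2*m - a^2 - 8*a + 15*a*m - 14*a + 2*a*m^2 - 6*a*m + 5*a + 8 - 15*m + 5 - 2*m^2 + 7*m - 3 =-a^3 + 8*a^2 - 17*a + m^2*(2*a - 2) + m*(-a^2 + 9*a - 8) + 10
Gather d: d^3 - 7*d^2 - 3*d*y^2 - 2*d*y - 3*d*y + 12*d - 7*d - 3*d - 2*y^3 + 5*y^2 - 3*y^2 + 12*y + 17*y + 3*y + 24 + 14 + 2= d^3 - 7*d^2 + d*(-3*y^2 - 5*y + 2) - 2*y^3 + 2*y^2 + 32*y + 40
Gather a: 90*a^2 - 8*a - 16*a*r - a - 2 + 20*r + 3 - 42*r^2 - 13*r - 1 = 90*a^2 + a*(-16*r - 9) - 42*r^2 + 7*r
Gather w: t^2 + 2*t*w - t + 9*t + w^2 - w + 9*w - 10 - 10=t^2 + 8*t + w^2 + w*(2*t + 8) - 20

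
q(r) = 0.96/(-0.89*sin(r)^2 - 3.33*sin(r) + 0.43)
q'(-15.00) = -0.32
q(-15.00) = 0.43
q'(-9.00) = -0.83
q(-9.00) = 0.58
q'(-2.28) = -0.21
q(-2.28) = 0.39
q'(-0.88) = 0.20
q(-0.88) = 0.39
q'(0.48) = 2.10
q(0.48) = -0.74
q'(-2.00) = -0.09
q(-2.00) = 0.35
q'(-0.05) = 8.80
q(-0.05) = 1.62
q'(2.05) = -0.21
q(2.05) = -0.30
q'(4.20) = -0.12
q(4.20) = 0.36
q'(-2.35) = -0.25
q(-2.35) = 0.41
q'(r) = 0.96*(1.78*sin(r)*cos(r) + 3.33*cos(r))/(-0.89*sin(r)^2 - 3.33*sin(r) + 0.43)^2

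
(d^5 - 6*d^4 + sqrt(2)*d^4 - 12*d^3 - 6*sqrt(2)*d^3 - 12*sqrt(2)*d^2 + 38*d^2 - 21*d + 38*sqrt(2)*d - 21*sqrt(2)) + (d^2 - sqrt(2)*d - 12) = d^5 - 6*d^4 + sqrt(2)*d^4 - 12*d^3 - 6*sqrt(2)*d^3 - 12*sqrt(2)*d^2 + 39*d^2 - 21*d + 37*sqrt(2)*d - 21*sqrt(2) - 12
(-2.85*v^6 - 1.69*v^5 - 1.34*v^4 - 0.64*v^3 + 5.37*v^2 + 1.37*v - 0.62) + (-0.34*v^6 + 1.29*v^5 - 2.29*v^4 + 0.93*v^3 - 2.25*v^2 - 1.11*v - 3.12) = -3.19*v^6 - 0.4*v^5 - 3.63*v^4 + 0.29*v^3 + 3.12*v^2 + 0.26*v - 3.74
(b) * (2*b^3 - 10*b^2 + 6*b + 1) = 2*b^4 - 10*b^3 + 6*b^2 + b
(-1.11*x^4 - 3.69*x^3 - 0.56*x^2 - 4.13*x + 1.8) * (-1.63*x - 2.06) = 1.8093*x^5 + 8.3013*x^4 + 8.5142*x^3 + 7.8855*x^2 + 5.5738*x - 3.708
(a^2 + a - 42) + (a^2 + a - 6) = 2*a^2 + 2*a - 48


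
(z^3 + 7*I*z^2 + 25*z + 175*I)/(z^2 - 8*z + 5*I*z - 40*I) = (z^2 + 2*I*z + 35)/(z - 8)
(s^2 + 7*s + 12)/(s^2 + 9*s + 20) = (s + 3)/(s + 5)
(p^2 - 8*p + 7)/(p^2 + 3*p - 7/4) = 4*(p^2 - 8*p + 7)/(4*p^2 + 12*p - 7)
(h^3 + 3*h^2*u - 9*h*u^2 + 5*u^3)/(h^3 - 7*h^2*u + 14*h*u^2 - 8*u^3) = (h^2 + 4*h*u - 5*u^2)/(h^2 - 6*h*u + 8*u^2)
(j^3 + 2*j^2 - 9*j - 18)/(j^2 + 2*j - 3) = (j^2 - j - 6)/(j - 1)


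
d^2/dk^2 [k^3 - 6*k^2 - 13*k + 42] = 6*k - 12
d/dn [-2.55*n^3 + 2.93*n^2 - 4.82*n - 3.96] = -7.65*n^2 + 5.86*n - 4.82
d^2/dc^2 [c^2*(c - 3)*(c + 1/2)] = 12*c^2 - 15*c - 3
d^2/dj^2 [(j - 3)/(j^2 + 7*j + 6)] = 2*((j - 3)*(2*j + 7)^2 - (3*j + 4)*(j^2 + 7*j + 6))/(j^2 + 7*j + 6)^3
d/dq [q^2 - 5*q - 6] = 2*q - 5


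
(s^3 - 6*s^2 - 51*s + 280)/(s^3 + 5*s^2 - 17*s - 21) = (s^2 - 13*s + 40)/(s^2 - 2*s - 3)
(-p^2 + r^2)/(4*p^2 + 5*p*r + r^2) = (-p + r)/(4*p + r)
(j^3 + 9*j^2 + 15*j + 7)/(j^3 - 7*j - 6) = (j^2 + 8*j + 7)/(j^2 - j - 6)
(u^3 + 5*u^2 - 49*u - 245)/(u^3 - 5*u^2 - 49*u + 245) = (u + 5)/(u - 5)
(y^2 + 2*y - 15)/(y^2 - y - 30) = (y - 3)/(y - 6)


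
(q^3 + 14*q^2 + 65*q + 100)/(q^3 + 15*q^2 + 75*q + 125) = (q + 4)/(q + 5)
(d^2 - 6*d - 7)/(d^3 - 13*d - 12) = (d - 7)/(d^2 - d - 12)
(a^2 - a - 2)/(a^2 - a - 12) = (-a^2 + a + 2)/(-a^2 + a + 12)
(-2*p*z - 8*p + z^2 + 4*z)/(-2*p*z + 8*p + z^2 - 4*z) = (z + 4)/(z - 4)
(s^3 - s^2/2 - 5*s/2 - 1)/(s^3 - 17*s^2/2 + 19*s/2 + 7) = (s + 1)/(s - 7)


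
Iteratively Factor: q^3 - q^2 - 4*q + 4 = (q - 1)*(q^2 - 4) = (q - 1)*(q + 2)*(q - 2)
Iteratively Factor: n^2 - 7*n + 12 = (n - 3)*(n - 4)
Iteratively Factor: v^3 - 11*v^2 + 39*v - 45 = (v - 5)*(v^2 - 6*v + 9) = (v - 5)*(v - 3)*(v - 3)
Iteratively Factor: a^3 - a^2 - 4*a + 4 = (a - 2)*(a^2 + a - 2) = (a - 2)*(a - 1)*(a + 2)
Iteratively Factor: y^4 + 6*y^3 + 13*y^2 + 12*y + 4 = (y + 2)*(y^3 + 4*y^2 + 5*y + 2) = (y + 1)*(y + 2)*(y^2 + 3*y + 2) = (y + 1)*(y + 2)^2*(y + 1)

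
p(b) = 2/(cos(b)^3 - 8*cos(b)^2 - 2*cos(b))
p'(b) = 2*(3*sin(b)*cos(b)^2 - 16*sin(b)*cos(b) - 2*sin(b))/(cos(b)^3 - 8*cos(b)^2 - 2*cos(b))^2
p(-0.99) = -0.60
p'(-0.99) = 1.48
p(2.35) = -0.69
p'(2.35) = 1.82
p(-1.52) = -16.39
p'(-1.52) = 376.12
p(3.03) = -0.29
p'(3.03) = 0.08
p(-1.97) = -4.08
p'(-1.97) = -35.86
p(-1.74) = 19.02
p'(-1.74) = -138.96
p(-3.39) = -0.31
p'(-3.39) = 0.19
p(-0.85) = -0.44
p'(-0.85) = 0.83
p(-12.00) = -0.29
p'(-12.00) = -0.31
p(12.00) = -0.29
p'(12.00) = 0.31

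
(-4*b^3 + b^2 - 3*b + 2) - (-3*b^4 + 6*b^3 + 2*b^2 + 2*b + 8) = 3*b^4 - 10*b^3 - b^2 - 5*b - 6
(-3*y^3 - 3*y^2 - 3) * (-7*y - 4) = 21*y^4 + 33*y^3 + 12*y^2 + 21*y + 12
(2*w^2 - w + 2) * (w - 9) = 2*w^3 - 19*w^2 + 11*w - 18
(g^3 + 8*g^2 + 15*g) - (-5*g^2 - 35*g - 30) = g^3 + 13*g^2 + 50*g + 30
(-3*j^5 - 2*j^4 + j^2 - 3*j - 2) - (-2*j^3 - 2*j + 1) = -3*j^5 - 2*j^4 + 2*j^3 + j^2 - j - 3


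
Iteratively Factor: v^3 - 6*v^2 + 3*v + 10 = (v - 2)*(v^2 - 4*v - 5) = (v - 5)*(v - 2)*(v + 1)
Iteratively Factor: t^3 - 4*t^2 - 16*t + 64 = (t + 4)*(t^2 - 8*t + 16) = (t - 4)*(t + 4)*(t - 4)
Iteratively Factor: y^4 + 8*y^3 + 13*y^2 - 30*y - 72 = (y + 3)*(y^3 + 5*y^2 - 2*y - 24) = (y + 3)^2*(y^2 + 2*y - 8) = (y - 2)*(y + 3)^2*(y + 4)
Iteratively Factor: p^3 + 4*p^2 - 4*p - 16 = (p + 4)*(p^2 - 4) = (p - 2)*(p + 4)*(p + 2)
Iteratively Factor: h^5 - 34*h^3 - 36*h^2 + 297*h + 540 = (h + 3)*(h^4 - 3*h^3 - 25*h^2 + 39*h + 180) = (h - 4)*(h + 3)*(h^3 + h^2 - 21*h - 45) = (h - 5)*(h - 4)*(h + 3)*(h^2 + 6*h + 9) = (h - 5)*(h - 4)*(h + 3)^2*(h + 3)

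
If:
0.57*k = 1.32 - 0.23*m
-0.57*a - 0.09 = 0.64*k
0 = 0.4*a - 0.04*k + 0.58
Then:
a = -1.34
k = 1.06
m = 3.12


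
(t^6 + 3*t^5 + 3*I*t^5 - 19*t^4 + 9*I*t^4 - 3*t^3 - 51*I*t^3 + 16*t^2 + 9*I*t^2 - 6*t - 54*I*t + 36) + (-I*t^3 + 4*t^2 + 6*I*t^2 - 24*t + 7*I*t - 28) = t^6 + 3*t^5 + 3*I*t^5 - 19*t^4 + 9*I*t^4 - 3*t^3 - 52*I*t^3 + 20*t^2 + 15*I*t^2 - 30*t - 47*I*t + 8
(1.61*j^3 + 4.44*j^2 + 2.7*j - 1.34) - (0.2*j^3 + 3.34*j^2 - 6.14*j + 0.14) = 1.41*j^3 + 1.1*j^2 + 8.84*j - 1.48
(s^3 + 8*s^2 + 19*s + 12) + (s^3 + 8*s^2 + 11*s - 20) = 2*s^3 + 16*s^2 + 30*s - 8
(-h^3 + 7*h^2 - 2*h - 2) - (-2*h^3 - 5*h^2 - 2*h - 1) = h^3 + 12*h^2 - 1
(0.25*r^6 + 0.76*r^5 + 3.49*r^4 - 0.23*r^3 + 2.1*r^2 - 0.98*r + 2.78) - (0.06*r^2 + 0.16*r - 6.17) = 0.25*r^6 + 0.76*r^5 + 3.49*r^4 - 0.23*r^3 + 2.04*r^2 - 1.14*r + 8.95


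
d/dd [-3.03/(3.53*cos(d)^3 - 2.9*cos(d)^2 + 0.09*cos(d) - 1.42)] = (-32.0877*cos(d)^2 + 17.574*cos(d) - 0.2727)*sin(d)/(3.53*cos(d)^3 - 2.9*cos(d)^2 + 0.09*cos(d) - 1.42)^2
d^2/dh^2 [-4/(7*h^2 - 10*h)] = 8*(7*h*(7*h - 10) - 4*(7*h - 5)^2)/(h^3*(7*h - 10)^3)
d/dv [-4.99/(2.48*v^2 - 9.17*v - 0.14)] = (24.7504*v - 45.7583)/(-2.48*v^2 + 9.17*v + 0.14)^2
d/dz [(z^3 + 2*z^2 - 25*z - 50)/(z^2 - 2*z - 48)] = (z^4 - 4*z^3 - 123*z^2 - 92*z + 1100)/(z^4 - 4*z^3 - 92*z^2 + 192*z + 2304)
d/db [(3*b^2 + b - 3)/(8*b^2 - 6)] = (-4*b^2 + 6*b - 3)/(2*(16*b^4 - 24*b^2 + 9))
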